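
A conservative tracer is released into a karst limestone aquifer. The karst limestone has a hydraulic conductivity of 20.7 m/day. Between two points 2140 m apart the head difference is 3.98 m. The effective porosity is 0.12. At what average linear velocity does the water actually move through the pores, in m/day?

0.321

Hydraulic gradient i = Δh / L = 3.98 / 2140 = 0.001860.
Darcy flux q = K · i = 20.70 × 0.001860 = 0.03850 m/day.
Seepage velocity v = q / n_e = 0.03850 / 0.12 = 0.3208 m/day.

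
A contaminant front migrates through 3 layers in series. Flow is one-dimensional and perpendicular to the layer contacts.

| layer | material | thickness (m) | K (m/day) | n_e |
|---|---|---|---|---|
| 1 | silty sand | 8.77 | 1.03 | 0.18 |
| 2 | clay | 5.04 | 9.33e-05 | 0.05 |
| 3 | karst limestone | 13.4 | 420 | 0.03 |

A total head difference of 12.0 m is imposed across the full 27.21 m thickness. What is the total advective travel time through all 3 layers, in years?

27.5

With flow normal to the layers, continuity requires the same specific discharge q through every layer.
Σ(b_i/K_i) = 8.77/1.03 + 5.04/9.33e-05 + 13.4/420 = 54028 d.
q = Δh / Σ(b_i/K_i) = 12.0 / 54028 = 0.0002221 m/day.
In each layer the seepage velocity is v_i = q/n_i, so the layer transit time is t_i = b_i·n_i / q:
  layer 1 (silty sand): t_1 = 8.77 × 0.18 / 0.0002221 = 7107 d
  layer 2 (clay): t_2 = 5.04 × 0.05 / 0.0002221 = 1135 d
  layer 3 (karst limestone): t_3 = 13.4 × 0.03 / 0.0002221 = 1810 d
Total t = Σ t_i = 10052 days = 27.52 years.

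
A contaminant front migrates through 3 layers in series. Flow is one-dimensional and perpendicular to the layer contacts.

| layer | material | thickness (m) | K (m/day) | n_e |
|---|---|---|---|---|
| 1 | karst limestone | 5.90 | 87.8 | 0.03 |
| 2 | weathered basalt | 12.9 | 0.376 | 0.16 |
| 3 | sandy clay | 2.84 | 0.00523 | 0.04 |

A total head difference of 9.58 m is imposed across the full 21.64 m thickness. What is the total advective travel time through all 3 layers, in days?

With flow normal to the layers, continuity requires the same specific discharge q through every layer.
Σ(b_i/K_i) = 5.90/87.8 + 12.9/0.376 + 2.84/0.00523 = 577.4 d.
q = Δh / Σ(b_i/K_i) = 9.58 / 577.4 = 0.01659 m/day.
In each layer the seepage velocity is v_i = q/n_i, so the layer transit time is t_i = b_i·n_i / q:
  layer 1 (karst limestone): t_1 = 5.90 × 0.03 / 0.01659 = 10.67 d
  layer 2 (weathered basalt): t_2 = 12.9 × 0.16 / 0.01659 = 124.4 d
  layer 3 (sandy clay): t_3 = 2.84 × 0.04 / 0.01659 = 6.847 d
Total t = Σ t_i = 141.9 days.

142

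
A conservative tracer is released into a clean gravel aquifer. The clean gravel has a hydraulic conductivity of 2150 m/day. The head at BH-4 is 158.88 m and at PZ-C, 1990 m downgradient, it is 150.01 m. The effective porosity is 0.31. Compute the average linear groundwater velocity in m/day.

Hydraulic gradient i = (158.88 − 150.01) / 1990 = 8.87 / 1990 = 0.004457.
Darcy flux q = K · i = 2150 × 0.004457 = 9.583 m/day.
Seepage velocity v = q / n_e = 9.583 / 0.31 = 30.91 m/day.

30.9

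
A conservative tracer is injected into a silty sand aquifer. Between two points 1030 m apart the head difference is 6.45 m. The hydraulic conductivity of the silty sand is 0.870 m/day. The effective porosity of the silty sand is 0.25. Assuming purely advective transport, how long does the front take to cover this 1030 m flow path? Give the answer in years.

129

Hydraulic gradient i = Δh / L = 6.45 / 1030 = 0.006262.
Darcy flux q = K · i = 0.8700 × 0.006262 = 0.005448 m/day.
Seepage velocity v = q / n_e = 0.005448 / 0.25 = 0.02179 m/day.
Travel time t = L / v = 1030 / 0.02179 = 47265 days = 129.4 years.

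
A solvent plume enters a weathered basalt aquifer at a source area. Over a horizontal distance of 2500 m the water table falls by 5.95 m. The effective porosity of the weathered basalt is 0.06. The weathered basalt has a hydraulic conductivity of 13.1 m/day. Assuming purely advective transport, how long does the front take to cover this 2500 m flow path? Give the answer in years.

Hydraulic gradient i = Δh / L = 5.95 / 2500 = 0.002380.
Darcy flux q = K · i = 13.10 × 0.002380 = 0.03118 m/day.
Seepage velocity v = q / n_e = 0.03118 / 0.06 = 0.5196 m/day.
Travel time t = L / v = 2500 / 0.5196 = 4811 days = 13.17 years.

13.2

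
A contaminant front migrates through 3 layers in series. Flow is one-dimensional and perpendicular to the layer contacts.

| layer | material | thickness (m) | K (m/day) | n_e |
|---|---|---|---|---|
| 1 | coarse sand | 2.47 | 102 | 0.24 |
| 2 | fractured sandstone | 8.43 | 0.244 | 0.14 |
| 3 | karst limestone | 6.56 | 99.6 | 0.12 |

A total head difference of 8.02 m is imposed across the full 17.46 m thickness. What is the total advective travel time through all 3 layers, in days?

11.1

With flow normal to the layers, continuity requires the same specific discharge q through every layer.
Σ(b_i/K_i) = 2.47/102 + 8.43/0.244 + 6.56/99.6 = 34.64 d.
q = Δh / Σ(b_i/K_i) = 8.02 / 34.64 = 0.2315 m/day.
In each layer the seepage velocity is v_i = q/n_i, so the layer transit time is t_i = b_i·n_i / q:
  layer 1 (coarse sand): t_1 = 2.47 × 0.24 / 0.2315 = 2.560 d
  layer 2 (fractured sandstone): t_2 = 8.43 × 0.14 / 0.2315 = 5.097 d
  layer 3 (karst limestone): t_3 = 6.56 × 0.12 / 0.2315 = 3.400 d
Total t = Σ t_i = 11.06 days.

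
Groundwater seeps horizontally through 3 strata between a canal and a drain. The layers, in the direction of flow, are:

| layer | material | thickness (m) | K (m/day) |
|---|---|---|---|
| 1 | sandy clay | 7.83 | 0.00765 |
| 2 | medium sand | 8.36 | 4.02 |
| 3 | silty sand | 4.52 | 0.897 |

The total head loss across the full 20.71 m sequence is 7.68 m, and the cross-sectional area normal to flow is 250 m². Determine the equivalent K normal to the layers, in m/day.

0.0201

Flow is perpendicular to layering, so the layers act in series and the equivalent K is the thickness-weighted harmonic mean.
Total thickness L = 7.83 + 8.36 + 4.52 = 20.71 m.
Σ(b_i/K_i) = 7.83/0.00765 + 8.36/4.02 + 4.52/0.897 = 1031 d.
K_eq = L / Σ(b_i/K_i) = 20.71 / 1031 = 0.02009 m/day.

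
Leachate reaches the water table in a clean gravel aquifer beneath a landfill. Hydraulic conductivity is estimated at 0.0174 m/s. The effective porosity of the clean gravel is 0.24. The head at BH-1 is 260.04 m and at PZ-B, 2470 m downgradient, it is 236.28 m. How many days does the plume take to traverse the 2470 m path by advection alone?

41.0

Convert K: 0.0174 m/s × 86400 = 1503 m/day.
Hydraulic gradient i = (260.04 − 236.28) / 2470 = 23.76 / 2470 = 0.009619.
Darcy flux q = K · i = 1503 × 0.009619 = 14.46 m/day.
Seepage velocity v = q / n_e = 14.46 / 0.24 = 60.26 m/day.
Travel time t = L / v = 2470 / 60.26 = 40.99 days.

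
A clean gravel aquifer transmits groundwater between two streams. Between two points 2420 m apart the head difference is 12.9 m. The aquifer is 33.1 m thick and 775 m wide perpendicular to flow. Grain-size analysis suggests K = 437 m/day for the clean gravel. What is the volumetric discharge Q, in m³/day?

Cross-sectional area A = 775 × 33.1 = 25652 m².
Hydraulic gradient i = Δh / L = 12.9 / 2420 = 0.005331.
Darcy's law: Q = K · A · i = 437.0 × 25652 × 0.005331 = 59757 m³/day.

59800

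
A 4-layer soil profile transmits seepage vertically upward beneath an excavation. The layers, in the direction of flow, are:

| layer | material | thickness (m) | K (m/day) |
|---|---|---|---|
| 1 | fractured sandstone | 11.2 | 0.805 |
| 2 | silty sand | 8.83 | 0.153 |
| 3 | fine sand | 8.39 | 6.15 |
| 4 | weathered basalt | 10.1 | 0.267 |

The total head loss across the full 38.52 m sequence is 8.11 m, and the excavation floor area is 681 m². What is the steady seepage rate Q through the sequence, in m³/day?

49.8

Flow is perpendicular to layering, so the layers act in series and the equivalent K is the thickness-weighted harmonic mean.
Total thickness L = 11.2 + 8.83 + 8.39 + 10.1 = 38.52 m.
Σ(b_i/K_i) = 11.2/0.805 + 8.83/0.153 + 8.39/6.15 + 10.1/0.267 = 110.8 d.
K_eq = L / Σ(b_i/K_i) = 38.52 / 110.8 = 0.3476 m/day.
Q = K_eq · A · (Δh/L) = 0.3476 × 681 × (8.11/38.52) = 49.84 m³/day.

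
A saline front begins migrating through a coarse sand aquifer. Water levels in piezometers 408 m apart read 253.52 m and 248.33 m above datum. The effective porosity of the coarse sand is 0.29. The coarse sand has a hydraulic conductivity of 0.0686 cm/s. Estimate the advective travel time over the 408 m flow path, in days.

157

Convert K: 0.0686 cm/s × 864 = 59.27 m/day.
Hydraulic gradient i = (253.52 − 248.33) / 408 = 5.19 / 408 = 0.01272.
Darcy flux q = K · i = 59.27 × 0.01272 = 0.7540 m/day.
Seepage velocity v = q / n_e = 0.7540 / 0.29 = 2.600 m/day.
Travel time t = L / v = 408 / 2.600 = 156.9 days.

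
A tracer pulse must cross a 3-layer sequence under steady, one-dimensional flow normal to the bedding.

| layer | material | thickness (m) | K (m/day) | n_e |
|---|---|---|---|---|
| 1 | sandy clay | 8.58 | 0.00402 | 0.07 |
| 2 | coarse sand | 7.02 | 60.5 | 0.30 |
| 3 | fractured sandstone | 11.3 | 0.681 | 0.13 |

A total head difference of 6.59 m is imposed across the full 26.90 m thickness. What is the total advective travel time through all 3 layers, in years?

With flow normal to the layers, continuity requires the same specific discharge q through every layer.
Σ(b_i/K_i) = 8.58/0.00402 + 7.02/60.5 + 11.3/0.681 = 2151 d.
q = Δh / Σ(b_i/K_i) = 6.59 / 2151 = 0.003064 m/day.
In each layer the seepage velocity is v_i = q/n_i, so the layer transit time is t_i = b_i·n_i / q:
  layer 1 (sandy clay): t_1 = 8.58 × 0.07 / 0.003064 = 196.0 d
  layer 2 (coarse sand): t_2 = 7.02 × 0.30 / 0.003064 = 687.4 d
  layer 3 (fractured sandstone): t_3 = 11.3 × 0.13 / 0.003064 = 479.5 d
Total t = Σ t_i = 1363 days = 3.732 years.

3.73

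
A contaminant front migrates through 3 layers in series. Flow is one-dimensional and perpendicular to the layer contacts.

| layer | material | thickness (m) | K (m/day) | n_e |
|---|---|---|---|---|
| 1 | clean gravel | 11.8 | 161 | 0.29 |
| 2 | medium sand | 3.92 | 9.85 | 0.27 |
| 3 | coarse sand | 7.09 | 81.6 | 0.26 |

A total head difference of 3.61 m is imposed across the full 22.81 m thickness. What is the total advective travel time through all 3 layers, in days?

With flow normal to the layers, continuity requires the same specific discharge q through every layer.
Σ(b_i/K_i) = 11.8/161 + 3.92/9.85 + 7.09/81.6 = 0.5581 d.
q = Δh / Σ(b_i/K_i) = 3.61 / 0.5581 = 6.468 m/day.
In each layer the seepage velocity is v_i = q/n_i, so the layer transit time is t_i = b_i·n_i / q:
  layer 1 (clean gravel): t_1 = 11.8 × 0.29 / 6.468 = 0.5291 d
  layer 2 (medium sand): t_2 = 3.92 × 0.27 / 6.468 = 0.1636 d
  layer 3 (coarse sand): t_3 = 7.09 × 0.26 / 6.468 = 0.2850 d
Total t = Σ t_i = 0.9777 days.

0.978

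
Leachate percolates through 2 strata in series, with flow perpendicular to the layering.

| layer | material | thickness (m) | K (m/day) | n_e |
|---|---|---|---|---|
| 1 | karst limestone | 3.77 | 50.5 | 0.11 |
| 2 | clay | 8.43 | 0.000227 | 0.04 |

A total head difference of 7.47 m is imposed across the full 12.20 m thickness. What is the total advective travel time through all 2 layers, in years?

With flow normal to the layers, continuity requires the same specific discharge q through every layer.
Σ(b_i/K_i) = 3.77/50.5 + 8.43/0.000227 = 37137 d.
q = Δh / Σ(b_i/K_i) = 7.47 / 37137 = 0.0002011 m/day.
In each layer the seepage velocity is v_i = q/n_i, so the layer transit time is t_i = b_i·n_i / q:
  layer 1 (karst limestone): t_1 = 3.77 × 0.11 / 0.0002011 = 2062 d
  layer 2 (clay): t_2 = 8.43 × 0.04 / 0.0002011 = 1676 d
Total t = Σ t_i = 3738 days = 10.23 years.

10.2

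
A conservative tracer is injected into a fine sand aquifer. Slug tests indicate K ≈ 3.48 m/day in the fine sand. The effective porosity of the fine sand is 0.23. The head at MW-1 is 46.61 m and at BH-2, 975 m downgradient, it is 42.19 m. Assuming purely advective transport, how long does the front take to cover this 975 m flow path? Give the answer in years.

38.9

Hydraulic gradient i = (46.61 − 42.19) / 975 = 4.42 / 975 = 0.004533.
Darcy flux q = K · i = 3.480 × 0.004533 = 0.01578 m/day.
Seepage velocity v = q / n_e = 0.01578 / 0.23 = 0.06859 m/day.
Travel time t = L / v = 975 / 0.06859 = 14215 days = 38.92 years.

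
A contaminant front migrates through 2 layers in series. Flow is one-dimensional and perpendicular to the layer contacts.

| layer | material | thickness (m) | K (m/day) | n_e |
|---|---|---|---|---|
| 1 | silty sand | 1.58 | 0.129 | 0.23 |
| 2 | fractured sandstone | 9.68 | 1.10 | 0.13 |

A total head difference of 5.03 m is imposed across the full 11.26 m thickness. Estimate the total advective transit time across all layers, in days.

With flow normal to the layers, continuity requires the same specific discharge q through every layer.
Σ(b_i/K_i) = 1.58/0.129 + 9.68/1.10 = 21.05 d.
q = Δh / Σ(b_i/K_i) = 5.03 / 21.05 = 0.2390 m/day.
In each layer the seepage velocity is v_i = q/n_i, so the layer transit time is t_i = b_i·n_i / q:
  layer 1 (silty sand): t_1 = 1.58 × 0.23 / 0.2390 = 1.521 d
  layer 2 (fractured sandstone): t_2 = 9.68 × 0.13 / 0.2390 = 5.266 d
Total t = Σ t_i = 6.786 days.

6.79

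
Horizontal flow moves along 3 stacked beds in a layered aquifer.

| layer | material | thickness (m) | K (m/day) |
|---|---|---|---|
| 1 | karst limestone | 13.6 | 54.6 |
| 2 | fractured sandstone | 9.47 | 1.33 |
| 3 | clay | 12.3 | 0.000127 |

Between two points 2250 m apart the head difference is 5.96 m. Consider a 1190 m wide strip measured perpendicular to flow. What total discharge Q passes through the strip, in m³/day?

2380

Flow is parallel to layering, so each bed carries its own Darcy discharge and the transmissivities add.
Σ(K_i·b_i) = 54.6×13.6 + 1.33×9.47 + 0.000127×12.3 = 755.2 m²/day.
Hydraulic gradient i = Δh / L = 5.96 / 2250 = 0.002649.
Q = Σ(K_i·b_i) · W · i = 755.2 × 1190 × 0.002649 = 2380 m³/day.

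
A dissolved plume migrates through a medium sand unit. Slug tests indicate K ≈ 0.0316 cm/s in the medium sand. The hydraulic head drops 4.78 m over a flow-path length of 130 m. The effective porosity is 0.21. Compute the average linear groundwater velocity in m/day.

Convert K: 0.0316 cm/s × 864 = 27.30 m/day.
Hydraulic gradient i = Δh / L = 4.78 / 130 = 0.03677.
Darcy flux q = K · i = 27.30 × 0.03677 = 1.004 m/day.
Seepage velocity v = q / n_e = 1.004 / 0.21 = 4.780 m/day.

4.78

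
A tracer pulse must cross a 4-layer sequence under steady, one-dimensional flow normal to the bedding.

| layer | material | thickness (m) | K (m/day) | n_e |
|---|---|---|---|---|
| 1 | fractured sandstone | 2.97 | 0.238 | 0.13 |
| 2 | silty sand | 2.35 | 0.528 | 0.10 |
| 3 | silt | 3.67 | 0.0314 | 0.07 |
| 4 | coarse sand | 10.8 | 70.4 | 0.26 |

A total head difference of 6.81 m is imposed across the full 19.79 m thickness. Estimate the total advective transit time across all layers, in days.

72.5

With flow normal to the layers, continuity requires the same specific discharge q through every layer.
Σ(b_i/K_i) = 2.97/0.238 + 2.35/0.528 + 3.67/0.0314 + 10.8/70.4 = 134.0 d.
q = Δh / Σ(b_i/K_i) = 6.81 / 134.0 = 0.05084 m/day.
In each layer the seepage velocity is v_i = q/n_i, so the layer transit time is t_i = b_i·n_i / q:
  layer 1 (fractured sandstone): t_1 = 2.97 × 0.13 / 0.05084 = 7.595 d
  layer 2 (silty sand): t_2 = 2.35 × 0.10 / 0.05084 = 4.623 d
  layer 3 (silt): t_3 = 3.67 × 0.07 / 0.05084 = 5.054 d
  layer 4 (coarse sand): t_4 = 10.8 × 0.26 / 0.05084 = 55.24 d
Total t = Σ t_i = 72.51 days.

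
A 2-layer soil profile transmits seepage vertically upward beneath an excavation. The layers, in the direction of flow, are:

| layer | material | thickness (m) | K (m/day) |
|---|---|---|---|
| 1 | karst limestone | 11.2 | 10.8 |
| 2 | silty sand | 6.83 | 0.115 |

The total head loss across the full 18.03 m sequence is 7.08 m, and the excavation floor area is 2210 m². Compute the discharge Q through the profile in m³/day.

Flow is perpendicular to layering, so the layers act in series and the equivalent K is the thickness-weighted harmonic mean.
Total thickness L = 11.2 + 6.83 = 18.03 m.
Σ(b_i/K_i) = 11.2/10.8 + 6.83/0.115 = 60.43 d.
K_eq = L / Σ(b_i/K_i) = 18.03 / 60.43 = 0.2984 m/day.
Q = K_eq · A · (Δh/L) = 0.2984 × 2210 × (7.08/18.03) = 258.9 m³/day.

259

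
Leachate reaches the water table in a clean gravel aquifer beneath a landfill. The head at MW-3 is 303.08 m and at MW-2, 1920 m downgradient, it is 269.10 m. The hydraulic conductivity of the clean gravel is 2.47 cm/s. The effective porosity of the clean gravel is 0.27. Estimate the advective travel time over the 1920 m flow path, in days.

13.7

Convert K: 2.47 cm/s × 864 = 2134 m/day.
Hydraulic gradient i = (303.08 − 269.10) / 1920 = 33.98 / 1920 = 0.01770.
Darcy flux q = K · i = 2134 × 0.01770 = 37.77 m/day.
Seepage velocity v = q / n_e = 37.77 / 0.27 = 139.9 m/day.
Travel time t = L / v = 1920 / 139.9 = 13.73 days.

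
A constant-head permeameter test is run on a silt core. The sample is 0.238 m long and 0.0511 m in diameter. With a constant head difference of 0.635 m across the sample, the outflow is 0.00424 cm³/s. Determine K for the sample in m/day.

Cross-sectional area A = π·(d/2)² = π × (0.0511/2)² = 0.002051 m².
Convert discharge: 0.00424 cm³/s = 4.240e-09 m³/s.
Darcy's law rearranged: K = Q·L / (A·Δh) = 4.240e-09 × 0.238 / (0.002051 × 0.635) = 7.749e-07 m/s = 0.06695 m/day.

0.0670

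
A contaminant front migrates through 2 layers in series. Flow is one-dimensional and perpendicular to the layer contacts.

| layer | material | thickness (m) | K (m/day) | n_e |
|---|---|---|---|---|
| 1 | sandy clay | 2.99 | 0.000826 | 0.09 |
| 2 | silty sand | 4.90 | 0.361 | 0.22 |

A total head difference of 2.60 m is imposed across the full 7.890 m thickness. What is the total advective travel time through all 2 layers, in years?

With flow normal to the layers, continuity requires the same specific discharge q through every layer.
Σ(b_i/K_i) = 2.99/0.000826 + 4.90/0.361 = 3633 d.
q = Δh / Σ(b_i/K_i) = 2.60 / 3633 = 0.0007156 m/day.
In each layer the seepage velocity is v_i = q/n_i, so the layer transit time is t_i = b_i·n_i / q:
  layer 1 (sandy clay): t_1 = 2.99 × 0.09 / 0.0007156 = 376.1 d
  layer 2 (silty sand): t_2 = 4.90 × 0.22 / 0.0007156 = 1506 d
Total t = Σ t_i = 1883 days = 5.154 years.

5.15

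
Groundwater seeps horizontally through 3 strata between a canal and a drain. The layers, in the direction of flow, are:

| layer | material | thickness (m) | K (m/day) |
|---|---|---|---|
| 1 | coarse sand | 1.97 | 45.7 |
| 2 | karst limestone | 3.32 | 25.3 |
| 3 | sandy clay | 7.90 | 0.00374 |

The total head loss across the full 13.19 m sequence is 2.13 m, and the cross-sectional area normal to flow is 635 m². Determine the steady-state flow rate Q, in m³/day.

0.640

Flow is perpendicular to layering, so the layers act in series and the equivalent K is the thickness-weighted harmonic mean.
Total thickness L = 1.97 + 3.32 + 7.90 = 13.19 m.
Σ(b_i/K_i) = 1.97/45.7 + 3.32/25.3 + 7.90/0.00374 = 2112 d.
K_eq = L / Σ(b_i/K_i) = 13.19 / 2112 = 0.006244 m/day.
Q = K_eq · A · (Δh/L) = 0.006244 × 635 × (2.13/13.19) = 0.6403 m³/day.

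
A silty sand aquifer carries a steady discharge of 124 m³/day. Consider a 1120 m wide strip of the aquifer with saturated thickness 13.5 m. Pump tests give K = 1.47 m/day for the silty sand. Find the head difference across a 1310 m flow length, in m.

Cross-sectional area A = 1120 × 13.5 = 15120 m².
From Q = K·A·i, i = Q / (K·A) = 124 / (1.470 × 15120) = 0.005579.
Head loss Δh = i · L = 0.005579 × 1310 = 7.308 m.

7.31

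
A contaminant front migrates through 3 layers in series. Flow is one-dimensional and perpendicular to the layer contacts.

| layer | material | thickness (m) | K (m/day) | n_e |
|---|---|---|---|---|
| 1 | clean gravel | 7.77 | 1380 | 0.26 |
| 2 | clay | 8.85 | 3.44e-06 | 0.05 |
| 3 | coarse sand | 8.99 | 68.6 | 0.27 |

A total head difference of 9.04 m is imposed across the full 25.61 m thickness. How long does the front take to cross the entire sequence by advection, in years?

3810

With flow normal to the layers, continuity requires the same specific discharge q through every layer.
Σ(b_i/K_i) = 7.77/1380 + 8.85/3.44e-06 + 8.99/68.6 = 2.573e+06 d.
q = Δh / Σ(b_i/K_i) = 9.04 / 2.573e+06 = 3.514e-06 m/day.
In each layer the seepage velocity is v_i = q/n_i, so the layer transit time is t_i = b_i·n_i / q:
  layer 1 (clean gravel): t_1 = 7.77 × 0.26 / 3.514e-06 = 5.749e+05 d
  layer 2 (clay): t_2 = 8.85 × 0.05 / 3.514e-06 = 1.259e+05 d
  layer 3 (coarse sand): t_3 = 8.99 × 0.27 / 3.514e-06 = 6.908e+05 d
Total t = Σ t_i = 1.392e+06 days = 3810 years.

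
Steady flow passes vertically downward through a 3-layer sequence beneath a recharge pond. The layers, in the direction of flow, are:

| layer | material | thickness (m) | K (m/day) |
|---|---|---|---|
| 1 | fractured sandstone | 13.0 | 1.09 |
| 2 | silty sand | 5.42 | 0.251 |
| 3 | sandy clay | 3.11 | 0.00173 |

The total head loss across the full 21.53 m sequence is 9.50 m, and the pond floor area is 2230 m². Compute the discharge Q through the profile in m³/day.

Flow is perpendicular to layering, so the layers act in series and the equivalent K is the thickness-weighted harmonic mean.
Total thickness L = 13.0 + 5.42 + 3.11 = 21.53 m.
Σ(b_i/K_i) = 13.0/1.09 + 5.42/0.251 + 3.11/0.00173 = 1831 d.
K_eq = L / Σ(b_i/K_i) = 21.53 / 1831 = 0.01176 m/day.
Q = K_eq · A · (Δh/L) = 0.01176 × 2230 × (9.50/21.53) = 11.57 m³/day.

11.6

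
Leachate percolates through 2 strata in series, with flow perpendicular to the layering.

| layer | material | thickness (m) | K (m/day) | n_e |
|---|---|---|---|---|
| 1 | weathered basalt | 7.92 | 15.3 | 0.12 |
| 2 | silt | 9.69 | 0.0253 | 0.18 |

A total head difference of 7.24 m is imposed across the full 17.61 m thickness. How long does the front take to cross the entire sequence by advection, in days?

143

With flow normal to the layers, continuity requires the same specific discharge q through every layer.
Σ(b_i/K_i) = 7.92/15.3 + 9.69/0.0253 = 383.5 d.
q = Δh / Σ(b_i/K_i) = 7.24 / 383.5 = 0.01888 m/day.
In each layer the seepage velocity is v_i = q/n_i, so the layer transit time is t_i = b_i·n_i / q:
  layer 1 (weathered basalt): t_1 = 7.92 × 0.12 / 0.01888 = 50.35 d
  layer 2 (silt): t_2 = 9.69 × 0.18 / 0.01888 = 92.39 d
Total t = Σ t_i = 142.7 days.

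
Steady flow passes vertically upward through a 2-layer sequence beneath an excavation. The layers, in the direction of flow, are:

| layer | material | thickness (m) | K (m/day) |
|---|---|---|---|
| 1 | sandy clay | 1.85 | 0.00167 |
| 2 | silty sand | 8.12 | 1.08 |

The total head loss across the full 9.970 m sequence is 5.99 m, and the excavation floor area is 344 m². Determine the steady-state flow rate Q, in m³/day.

1.85

Flow is perpendicular to layering, so the layers act in series and the equivalent K is the thickness-weighted harmonic mean.
Total thickness L = 1.85 + 8.12 = 9.970 m.
Σ(b_i/K_i) = 1.85/0.00167 + 8.12/1.08 = 1115 d.
K_eq = L / Σ(b_i/K_i) = 9.970 / 1115 = 0.008939 m/day.
Q = K_eq · A · (Δh/L) = 0.008939 × 344 × (5.99/9.970) = 1.848 m³/day.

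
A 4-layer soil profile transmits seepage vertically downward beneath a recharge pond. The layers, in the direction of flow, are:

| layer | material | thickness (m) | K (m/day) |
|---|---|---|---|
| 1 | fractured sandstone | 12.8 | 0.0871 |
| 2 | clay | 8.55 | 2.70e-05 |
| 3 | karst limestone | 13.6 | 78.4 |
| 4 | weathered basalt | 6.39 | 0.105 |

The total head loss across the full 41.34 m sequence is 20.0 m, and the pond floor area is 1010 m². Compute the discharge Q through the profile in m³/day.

0.0637

Flow is perpendicular to layering, so the layers act in series and the equivalent K is the thickness-weighted harmonic mean.
Total thickness L = 12.8 + 8.55 + 13.6 + 6.39 = 41.34 m.
Σ(b_i/K_i) = 12.8/0.0871 + 8.55/2.70e-05 + 13.6/78.4 + 6.39/0.105 = 3.169e+05 d.
K_eq = L / Σ(b_i/K_i) = 41.34 / 3.169e+05 = 0.0001305 m/day.
Q = K_eq · A · (Δh/L) = 0.0001305 × 1010 × (20.0/41.34) = 0.06375 m³/day.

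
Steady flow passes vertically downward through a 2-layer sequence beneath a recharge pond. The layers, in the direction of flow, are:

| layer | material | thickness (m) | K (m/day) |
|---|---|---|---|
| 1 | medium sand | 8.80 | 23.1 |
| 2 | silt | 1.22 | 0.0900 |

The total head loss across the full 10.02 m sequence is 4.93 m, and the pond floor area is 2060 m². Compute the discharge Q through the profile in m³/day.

Flow is perpendicular to layering, so the layers act in series and the equivalent K is the thickness-weighted harmonic mean.
Total thickness L = 8.80 + 1.22 = 10.02 m.
Σ(b_i/K_i) = 8.80/23.1 + 1.22/0.0900 = 13.94 d.
K_eq = L / Σ(b_i/K_i) = 10.02 / 13.94 = 0.7190 m/day.
Q = K_eq · A · (Δh/L) = 0.7190 × 2060 × (4.93/10.02) = 728.7 m³/day.

729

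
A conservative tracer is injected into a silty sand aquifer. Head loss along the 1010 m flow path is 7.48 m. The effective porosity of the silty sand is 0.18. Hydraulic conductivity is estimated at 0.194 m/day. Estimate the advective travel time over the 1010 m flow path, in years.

Hydraulic gradient i = Δh / L = 7.48 / 1010 = 0.007406.
Darcy flux q = K · i = 0.1940 × 0.007406 = 0.001437 m/day.
Seepage velocity v = q / n_e = 0.001437 / 0.18 = 0.007982 m/day.
Travel time t = L / v = 1010 / 0.007982 = 1.265e+05 days = 346.4 years.

346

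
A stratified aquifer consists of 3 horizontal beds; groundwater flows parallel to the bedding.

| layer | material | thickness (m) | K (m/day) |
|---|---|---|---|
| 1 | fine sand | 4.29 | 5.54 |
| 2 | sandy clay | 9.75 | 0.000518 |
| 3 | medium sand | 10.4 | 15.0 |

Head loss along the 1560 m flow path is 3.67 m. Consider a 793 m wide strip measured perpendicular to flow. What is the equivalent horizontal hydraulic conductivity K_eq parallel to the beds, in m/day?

Flow is parallel to layering, so each bed carries its own Darcy discharge and the transmissivities add.
Σ(K_i·b_i) = 5.54×4.29 + 0.000518×9.75 + 15.0×10.4 = 179.8 m²/day.
Total thickness b = 24.44 m, so K_eq = Σ(K_i·b_i)/b = 7.356 m/day.

7.36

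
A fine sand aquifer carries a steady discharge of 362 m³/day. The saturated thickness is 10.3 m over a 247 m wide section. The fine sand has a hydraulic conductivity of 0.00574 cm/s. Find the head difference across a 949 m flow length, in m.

Convert K: 0.00574 cm/s × 864 = 4.959 m/day.
Cross-sectional area A = 247 × 10.3 = 2544 m².
From Q = K·A·i, i = Q / (K·A) = 362 / (4.959 × 2544) = 0.02869.
Head loss Δh = i · L = 0.02869 × 949 = 27.23 m.

27.2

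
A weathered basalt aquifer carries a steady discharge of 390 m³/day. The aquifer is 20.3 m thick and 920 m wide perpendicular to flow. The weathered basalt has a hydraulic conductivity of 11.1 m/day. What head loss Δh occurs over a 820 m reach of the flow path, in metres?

1.54

Cross-sectional area A = 920 × 20.3 = 18676 m².
From Q = K·A·i, i = Q / (K·A) = 390 / (11.10 × 18676) = 0.001881.
Head loss Δh = i · L = 0.001881 × 820 = 1.543 m.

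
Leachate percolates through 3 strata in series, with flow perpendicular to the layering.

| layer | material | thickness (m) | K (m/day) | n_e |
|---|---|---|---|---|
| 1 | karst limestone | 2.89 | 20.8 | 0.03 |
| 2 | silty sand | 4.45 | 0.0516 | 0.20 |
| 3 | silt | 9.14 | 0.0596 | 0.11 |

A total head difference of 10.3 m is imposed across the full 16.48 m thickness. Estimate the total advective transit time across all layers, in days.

46.1

With flow normal to the layers, continuity requires the same specific discharge q through every layer.
Σ(b_i/K_i) = 2.89/20.8 + 4.45/0.0516 + 9.14/0.0596 = 239.7 d.
q = Δh / Σ(b_i/K_i) = 10.3 / 239.7 = 0.04296 m/day.
In each layer the seepage velocity is v_i = q/n_i, so the layer transit time is t_i = b_i·n_i / q:
  layer 1 (karst limestone): t_1 = 2.89 × 0.03 / 0.04296 = 2.018 d
  layer 2 (silty sand): t_2 = 4.45 × 0.20 / 0.04296 = 20.71 d
  layer 3 (silt): t_3 = 9.14 × 0.11 / 0.04296 = 23.40 d
Total t = Σ t_i = 46.13 days.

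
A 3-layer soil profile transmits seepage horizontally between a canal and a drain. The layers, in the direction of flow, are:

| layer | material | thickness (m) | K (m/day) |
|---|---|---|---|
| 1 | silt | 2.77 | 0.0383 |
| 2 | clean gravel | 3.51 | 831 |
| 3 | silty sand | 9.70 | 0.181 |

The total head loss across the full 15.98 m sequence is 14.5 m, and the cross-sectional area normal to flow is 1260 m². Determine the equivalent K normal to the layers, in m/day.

0.127

Flow is perpendicular to layering, so the layers act in series and the equivalent K is the thickness-weighted harmonic mean.
Total thickness L = 2.77 + 3.51 + 9.70 = 15.98 m.
Σ(b_i/K_i) = 2.77/0.0383 + 3.51/831 + 9.70/0.181 = 125.9 d.
K_eq = L / Σ(b_i/K_i) = 15.98 / 125.9 = 0.1269 m/day.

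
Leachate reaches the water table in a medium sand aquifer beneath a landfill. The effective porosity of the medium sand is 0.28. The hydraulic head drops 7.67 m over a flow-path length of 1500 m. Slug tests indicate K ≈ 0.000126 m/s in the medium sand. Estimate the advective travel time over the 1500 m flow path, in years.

20.7

Convert K: 0.000126 m/s × 86400 = 10.89 m/day.
Hydraulic gradient i = Δh / L = 7.67 / 1500 = 0.005113.
Darcy flux q = K · i = 10.89 × 0.005113 = 0.05567 m/day.
Seepage velocity v = q / n_e = 0.05567 / 0.28 = 0.1988 m/day.
Travel time t = L / v = 1500 / 0.1988 = 7545 days = 20.66 years.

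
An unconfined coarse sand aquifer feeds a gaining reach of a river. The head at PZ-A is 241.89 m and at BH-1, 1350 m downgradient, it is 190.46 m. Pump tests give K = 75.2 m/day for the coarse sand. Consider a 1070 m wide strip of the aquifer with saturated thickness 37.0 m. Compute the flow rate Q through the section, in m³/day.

Cross-sectional area A = 1070 × 37.0 = 39590 m².
Hydraulic gradient i = (241.89 − 190.46) / 1350 = 51.43 / 1350 = 0.03810.
Darcy's law: Q = K · A · i = 75.20 × 39590 × 0.03810 = 1.134e+05 m³/day.

113000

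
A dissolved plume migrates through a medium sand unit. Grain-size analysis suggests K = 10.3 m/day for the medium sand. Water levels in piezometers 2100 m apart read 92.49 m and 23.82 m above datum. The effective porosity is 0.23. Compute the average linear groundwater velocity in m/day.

Hydraulic gradient i = (92.49 − 23.82) / 2100 = 68.67 / 2100 = 0.03270.
Darcy flux q = K · i = 10.30 × 0.03270 = 0.3368 m/day.
Seepage velocity v = q / n_e = 0.3368 / 0.23 = 1.464 m/day.

1.46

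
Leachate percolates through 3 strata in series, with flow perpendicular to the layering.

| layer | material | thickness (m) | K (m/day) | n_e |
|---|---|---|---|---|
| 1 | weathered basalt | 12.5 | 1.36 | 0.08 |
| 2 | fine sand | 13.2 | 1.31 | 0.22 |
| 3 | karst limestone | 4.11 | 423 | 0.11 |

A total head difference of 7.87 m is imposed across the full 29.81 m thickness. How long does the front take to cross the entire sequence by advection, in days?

With flow normal to the layers, continuity requires the same specific discharge q through every layer.
Σ(b_i/K_i) = 12.5/1.36 + 13.2/1.31 + 4.11/423 = 19.28 d.
q = Δh / Σ(b_i/K_i) = 7.87 / 19.28 = 0.4083 m/day.
In each layer the seepage velocity is v_i = q/n_i, so the layer transit time is t_i = b_i·n_i / q:
  layer 1 (weathered basalt): t_1 = 12.5 × 0.08 / 0.4083 = 2.449 d
  layer 2 (fine sand): t_2 = 13.2 × 0.22 / 0.4083 = 7.113 d
  layer 3 (karst limestone): t_3 = 4.11 × 0.11 / 0.4083 = 1.107 d
Total t = Σ t_i = 10.67 days.

10.7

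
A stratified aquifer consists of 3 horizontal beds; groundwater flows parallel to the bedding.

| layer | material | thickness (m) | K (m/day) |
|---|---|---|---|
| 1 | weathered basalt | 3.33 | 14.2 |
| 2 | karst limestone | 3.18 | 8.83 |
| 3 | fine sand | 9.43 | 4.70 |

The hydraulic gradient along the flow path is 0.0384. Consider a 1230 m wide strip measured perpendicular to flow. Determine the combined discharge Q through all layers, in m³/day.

5650

Flow is parallel to layering, so each bed carries its own Darcy discharge and the transmissivities add.
Σ(K_i·b_i) = 14.2×3.33 + 8.83×3.18 + 4.70×9.43 = 119.7 m²/day.
Hydraulic gradient i = 0.0384.
Q = Σ(K_i·b_i) · W · i = 119.7 × 1230 × 0.03840 = 5653 m³/day.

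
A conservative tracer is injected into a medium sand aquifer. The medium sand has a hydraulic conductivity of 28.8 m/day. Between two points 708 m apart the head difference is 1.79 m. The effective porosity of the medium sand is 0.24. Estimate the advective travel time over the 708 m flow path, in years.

Hydraulic gradient i = Δh / L = 1.79 / 708 = 0.002528.
Darcy flux q = K · i = 28.80 × 0.002528 = 0.07281 m/day.
Seepage velocity v = q / n_e = 0.07281 / 0.24 = 0.3034 m/day.
Travel time t = L / v = 708 / 0.3034 = 2334 days = 6.389 years.

6.39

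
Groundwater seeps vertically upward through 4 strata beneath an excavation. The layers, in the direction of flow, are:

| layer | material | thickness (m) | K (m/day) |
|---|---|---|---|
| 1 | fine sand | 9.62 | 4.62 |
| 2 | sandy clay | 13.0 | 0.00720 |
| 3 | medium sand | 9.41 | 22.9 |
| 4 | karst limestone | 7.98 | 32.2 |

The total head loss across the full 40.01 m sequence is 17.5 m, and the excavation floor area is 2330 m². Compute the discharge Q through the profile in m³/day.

Flow is perpendicular to layering, so the layers act in series and the equivalent K is the thickness-weighted harmonic mean.
Total thickness L = 9.62 + 13.0 + 9.41 + 7.98 = 40.01 m.
Σ(b_i/K_i) = 9.62/4.62 + 13.0/0.00720 + 9.41/22.9 + 7.98/32.2 = 1808 d.
K_eq = L / Σ(b_i/K_i) = 40.01 / 1808 = 0.02213 m/day.
Q = K_eq · A · (Δh/L) = 0.02213 × 2330 × (17.5/40.01) = 22.55 m³/day.

22.5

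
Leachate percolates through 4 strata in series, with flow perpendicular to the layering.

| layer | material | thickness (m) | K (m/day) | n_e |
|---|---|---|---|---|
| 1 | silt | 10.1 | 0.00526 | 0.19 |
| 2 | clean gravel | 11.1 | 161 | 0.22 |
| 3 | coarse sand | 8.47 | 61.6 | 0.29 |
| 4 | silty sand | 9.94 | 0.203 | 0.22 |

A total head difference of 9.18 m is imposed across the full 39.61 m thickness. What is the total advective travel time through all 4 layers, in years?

5.29

With flow normal to the layers, continuity requires the same specific discharge q through every layer.
Σ(b_i/K_i) = 10.1/0.00526 + 11.1/161 + 8.47/61.6 + 9.94/0.203 = 1969 d.
q = Δh / Σ(b_i/K_i) = 9.18 / 1969 = 0.004661 m/day.
In each layer the seepage velocity is v_i = q/n_i, so the layer transit time is t_i = b_i·n_i / q:
  layer 1 (silt): t_1 = 10.1 × 0.19 / 0.004661 = 411.7 d
  layer 2 (clean gravel): t_2 = 11.1 × 0.22 / 0.004661 = 523.9 d
  layer 3 (coarse sand): t_3 = 8.47 × 0.29 / 0.004661 = 526.9 d
  layer 4 (silty sand): t_4 = 9.94 × 0.22 / 0.004661 = 469.1 d
Total t = Σ t_i = 1932 days = 5.288 years.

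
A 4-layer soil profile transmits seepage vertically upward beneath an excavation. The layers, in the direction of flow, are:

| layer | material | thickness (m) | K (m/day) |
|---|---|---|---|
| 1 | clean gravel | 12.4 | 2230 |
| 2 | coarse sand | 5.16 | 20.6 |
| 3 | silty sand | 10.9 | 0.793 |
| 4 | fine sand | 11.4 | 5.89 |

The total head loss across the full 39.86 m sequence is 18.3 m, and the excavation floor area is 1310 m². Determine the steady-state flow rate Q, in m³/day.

Flow is perpendicular to layering, so the layers act in series and the equivalent K is the thickness-weighted harmonic mean.
Total thickness L = 12.4 + 5.16 + 10.9 + 11.4 = 39.86 m.
Σ(b_i/K_i) = 12.4/2230 + 5.16/20.6 + 10.9/0.793 + 11.4/5.89 = 15.94 d.
K_eq = L / Σ(b_i/K_i) = 39.86 / 15.94 = 2.501 m/day.
Q = K_eq · A · (Δh/L) = 2.501 × 1310 × (18.3/39.86) = 1504 m³/day.

1500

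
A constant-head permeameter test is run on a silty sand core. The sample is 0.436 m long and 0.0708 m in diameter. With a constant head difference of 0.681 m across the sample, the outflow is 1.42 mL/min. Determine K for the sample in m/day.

0.333

Cross-sectional area A = π·(d/2)² = π × (0.0708/2)² = 0.003937 m².
Convert discharge: 1.42 mL/min = 2.367e-08 m³/s.
Darcy's law rearranged: K = Q·L / (A·Δh) = 2.367e-08 × 0.436 / (0.003937 × 0.681) = 3.849e-06 m/s = 0.3325 m/day.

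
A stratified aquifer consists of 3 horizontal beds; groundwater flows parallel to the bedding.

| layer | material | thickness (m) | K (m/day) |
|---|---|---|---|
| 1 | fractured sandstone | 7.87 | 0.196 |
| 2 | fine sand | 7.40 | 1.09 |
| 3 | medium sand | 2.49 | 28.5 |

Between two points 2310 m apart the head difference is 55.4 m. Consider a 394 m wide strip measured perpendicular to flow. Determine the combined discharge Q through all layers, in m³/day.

761

Flow is parallel to layering, so each bed carries its own Darcy discharge and the transmissivities add.
Σ(K_i·b_i) = 0.196×7.87 + 1.09×7.40 + 28.5×2.49 = 80.57 m²/day.
Hydraulic gradient i = Δh / L = 55.4 / 2310 = 0.02398.
Q = Σ(K_i·b_i) · W · i = 80.57 × 394 × 0.02398 = 761.4 m³/day.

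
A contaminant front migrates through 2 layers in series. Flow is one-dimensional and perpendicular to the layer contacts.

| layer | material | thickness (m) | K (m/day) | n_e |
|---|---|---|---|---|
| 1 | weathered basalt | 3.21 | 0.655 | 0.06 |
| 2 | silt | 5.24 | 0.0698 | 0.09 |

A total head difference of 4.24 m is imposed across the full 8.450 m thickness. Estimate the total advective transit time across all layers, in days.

With flow normal to the layers, continuity requires the same specific discharge q through every layer.
Σ(b_i/K_i) = 3.21/0.655 + 5.24/0.0698 = 79.97 d.
q = Δh / Σ(b_i/K_i) = 4.24 / 79.97 = 0.05302 m/day.
In each layer the seepage velocity is v_i = q/n_i, so the layer transit time is t_i = b_i·n_i / q:
  layer 1 (weathered basalt): t_1 = 3.21 × 0.06 / 0.05302 = 3.633 d
  layer 2 (silt): t_2 = 5.24 × 0.09 / 0.05302 = 8.895 d
Total t = Σ t_i = 12.53 days.

12.5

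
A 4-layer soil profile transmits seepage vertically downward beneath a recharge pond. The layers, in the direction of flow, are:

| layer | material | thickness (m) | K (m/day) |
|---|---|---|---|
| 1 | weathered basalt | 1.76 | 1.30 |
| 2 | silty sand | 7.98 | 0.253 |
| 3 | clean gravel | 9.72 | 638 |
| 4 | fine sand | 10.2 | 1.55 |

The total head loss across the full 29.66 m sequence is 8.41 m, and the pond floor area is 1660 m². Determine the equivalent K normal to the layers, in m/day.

0.751

Flow is perpendicular to layering, so the layers act in series and the equivalent K is the thickness-weighted harmonic mean.
Total thickness L = 1.76 + 7.98 + 9.72 + 10.2 = 29.66 m.
Σ(b_i/K_i) = 1.76/1.30 + 7.98/0.253 + 9.72/638 + 10.2/1.55 = 39.49 d.
K_eq = L / Σ(b_i/K_i) = 29.66 / 39.49 = 0.7511 m/day.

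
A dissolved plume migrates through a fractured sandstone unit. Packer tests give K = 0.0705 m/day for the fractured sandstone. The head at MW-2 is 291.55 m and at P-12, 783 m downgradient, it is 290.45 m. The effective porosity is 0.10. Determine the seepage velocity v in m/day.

Hydraulic gradient i = (291.55 − 290.45) / 783 = 1.1 / 783 = 0.001405.
Darcy flux q = K · i = 0.07050 × 0.001405 = 9.904e-05 m/day.
Seepage velocity v = q / n_e = 9.904e-05 / 0.10 = 0.0009904 m/day.

0.000990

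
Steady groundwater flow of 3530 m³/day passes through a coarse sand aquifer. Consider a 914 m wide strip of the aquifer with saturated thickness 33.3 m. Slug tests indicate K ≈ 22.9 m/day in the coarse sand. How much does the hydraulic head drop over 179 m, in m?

0.907

Cross-sectional area A = 914 × 33.3 = 30436 m².
From Q = K·A·i, i = Q / (K·A) = 3530 / (22.90 × 30436) = 0.005065.
Head loss Δh = i · L = 0.005065 × 179 = 0.9066 m.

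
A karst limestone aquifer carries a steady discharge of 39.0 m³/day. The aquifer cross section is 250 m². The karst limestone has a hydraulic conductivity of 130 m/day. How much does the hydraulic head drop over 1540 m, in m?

From Q = K·A·i, i = Q / (K·A) = 39.0 / (130.0 × 250.0) = 0.001200.
Head loss Δh = i · L = 0.001200 × 1540 = 1.848 m.

1.85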